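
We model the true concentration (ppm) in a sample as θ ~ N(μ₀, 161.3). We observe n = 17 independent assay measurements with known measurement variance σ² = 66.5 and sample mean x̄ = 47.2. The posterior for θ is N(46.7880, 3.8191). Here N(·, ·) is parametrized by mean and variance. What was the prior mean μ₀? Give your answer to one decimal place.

μ₀ = 29.8

With known observation variance, the Normal–Normal posterior has precision τ_n = τ₀ + n/σ² and mean μ_n = (τ₀μ₀ + (n/σ²)x̄)/τ_n.
Here τ₀ = 1/161.3 = 0.006200 and τ_data = 17/66.5 = 0.255639, so τ_n = 0.261839.
Rearranging for μ₀: μ₀ = (μ_n·τ_n − τ_data·x̄)/τ₀ = (46.7880·0.261839 − 0.255639·47.2) / 0.006200 = 0.184762/0.006200 ≈ 29.8.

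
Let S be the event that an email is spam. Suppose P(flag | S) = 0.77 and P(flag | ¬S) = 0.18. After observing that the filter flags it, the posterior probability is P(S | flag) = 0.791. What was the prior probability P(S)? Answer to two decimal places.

P(S) = 0.47

Bayes' rule in odds form gives O(S|E) = O(S)·[P(E|S)/P(E|¬S)], hence O(S) = O(S|E)/LR.
Posterior odds = 0.791/(1−0.791) = 3.7847. LR = 0.77/0.18 = 4.2778.
Prior odds = 3.7847/4.2778 = 0.8847, so P(S) = 0.8847/(1+0.8847) ≈ 0.47.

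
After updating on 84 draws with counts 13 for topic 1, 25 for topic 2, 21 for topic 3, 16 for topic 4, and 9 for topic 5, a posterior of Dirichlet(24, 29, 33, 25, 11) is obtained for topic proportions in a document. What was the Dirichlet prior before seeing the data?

For a Dirichlet(α) prior with multinomial counts c, the posterior is Dirichlet(α + c) componentwise.
Subtract each count from the matching posterior parameter: 24−13=11, 29−25=4, 33−21=12, 25−16=9, 11−9=2.

Dirichlet(11, 4, 12, 9, 2)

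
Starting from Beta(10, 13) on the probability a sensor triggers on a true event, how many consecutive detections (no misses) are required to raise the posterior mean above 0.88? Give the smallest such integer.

After k detections and 0 misses the posterior is Beta(10+k, 13), with mean (10+k)/(10+13+k).
Set (10+k)/(23+k) > 0.88 and solve: k > (0.88·23 − 10)/(1 − 0.88) = 85.333.
The smallest integer exceeding 85.333 is 86, and checking k=86: (96)/(109) = 0.8807 > 0.88.

k = 86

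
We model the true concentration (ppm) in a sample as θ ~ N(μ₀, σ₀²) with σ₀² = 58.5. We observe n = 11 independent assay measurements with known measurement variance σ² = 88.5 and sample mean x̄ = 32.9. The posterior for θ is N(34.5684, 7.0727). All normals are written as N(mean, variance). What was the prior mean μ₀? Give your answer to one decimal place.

μ₀ = 46.7

With known observation variance, the Normal–Normal posterior has precision τ_n = τ₀ + n/σ² and mean μ_n = (τ₀μ₀ + (n/σ²)x̄)/τ_n.
Here τ₀ = 1/58.5 = 0.017094 and τ_data = 11/88.5 = 0.124294, so τ_n = 0.141388.
Rearranging for μ₀: μ₀ = (μ_n·τ_n − τ_data·x̄)/τ₀ = (34.5684·0.141388 − 0.124294·32.9) / 0.017094 = 0.798284/0.017094 ≈ 46.7.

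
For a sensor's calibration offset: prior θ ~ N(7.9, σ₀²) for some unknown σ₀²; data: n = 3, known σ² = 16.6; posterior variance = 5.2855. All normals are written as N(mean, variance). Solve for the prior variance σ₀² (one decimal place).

Posterior precision equals prior precision plus data precision: 1/σ_n² = 1/σ₀² + n/σ².
So 1/σ₀² = 1/5.2855 − 3/16.6 = 0.189197 − 0.180723 = 0.008474.
Hence σ₀² = 1/0.008474 ≈ 118.0.

σ₀² = 118.0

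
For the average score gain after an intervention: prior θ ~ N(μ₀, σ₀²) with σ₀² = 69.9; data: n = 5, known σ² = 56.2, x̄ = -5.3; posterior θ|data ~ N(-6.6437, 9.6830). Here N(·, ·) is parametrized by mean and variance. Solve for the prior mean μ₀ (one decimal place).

The posterior mean is a precision-weighted average: μ_n = (τ₀μ₀ + τ_data·x̄)/(τ₀+τ_data), with τ₀=1/σ₀² and τ_data=n/σ².
Here τ₀ = 1/69.9 = 0.014306 and τ_data = 5/56.2 = 0.088968, so τ_n = 0.103274.
Rearranging for μ₀: μ₀ = (μ_n·τ_n − τ_data·x̄)/τ₀ = (-6.6437·0.103274 − 0.088968·-5.3) / 0.014306 = -0.214591/0.014306 ≈ -15.0.

μ₀ = -15.0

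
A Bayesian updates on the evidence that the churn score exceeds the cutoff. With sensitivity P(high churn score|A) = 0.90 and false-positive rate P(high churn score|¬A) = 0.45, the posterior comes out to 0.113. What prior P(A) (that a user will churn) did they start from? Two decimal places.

In odds form, posterior odds = prior odds × likelihood ratio, so prior odds = posterior odds ÷ LR.
Posterior odds = 0.113/(1−0.113) = 0.1274. LR = 0.90/0.45 = 2.0000.
Prior odds = 0.1274/2.0000 = 0.0637, so P(A) = 0.0637/(1+0.0637) ≈ 0.06.

P(A) = 0.06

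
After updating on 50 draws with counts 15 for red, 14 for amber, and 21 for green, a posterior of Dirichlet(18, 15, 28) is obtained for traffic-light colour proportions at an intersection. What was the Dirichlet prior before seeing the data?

Dirichlet(3, 1, 7)

For a Dirichlet(α) prior with multinomial counts c, the posterior is Dirichlet(α + c) componentwise.
Subtract each count from the matching posterior parameter: 18−15=3, 15−14=1, 28−21=7.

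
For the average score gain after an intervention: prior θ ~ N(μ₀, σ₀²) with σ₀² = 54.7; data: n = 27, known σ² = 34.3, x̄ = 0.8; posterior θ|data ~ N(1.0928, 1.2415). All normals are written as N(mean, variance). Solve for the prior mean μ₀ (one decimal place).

With known observation variance, the Normal–Normal posterior has precision τ_n = τ₀ + n/σ² and mean μ_n = (τ₀μ₀ + (n/σ²)x̄)/τ_n.
Here τ₀ = 1/54.7 = 0.018282 and τ_data = 27/34.3 = 0.787172, so τ_n = 0.805454.
Rearranging for μ₀: μ₀ = (μ_n·τ_n − τ_data·x̄)/τ₀ = (1.0928·0.805454 − 0.787172·0.8) / 0.018282 = 0.250463/0.018282 ≈ 13.7.

μ₀ = 13.7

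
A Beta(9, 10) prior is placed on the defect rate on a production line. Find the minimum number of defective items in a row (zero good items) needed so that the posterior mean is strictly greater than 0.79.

After k defective items and 0 good items the posterior is Beta(9+k, 10), with mean (9+k)/(9+10+k).
Set (9+k)/(19+k) > 0.79 and solve: k > (0.79·19 − 9)/(1 − 0.79) = 28.619.
The smallest integer exceeding 28.619 is 29.

k = 29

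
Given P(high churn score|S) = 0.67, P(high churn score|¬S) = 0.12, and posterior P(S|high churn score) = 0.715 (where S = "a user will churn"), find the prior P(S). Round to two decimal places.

In odds form, posterior odds = prior odds × likelihood ratio, so prior odds = posterior odds ÷ LR.
Posterior odds = 0.715/(1−0.715) = 2.5088. LR = 0.67/0.12 = 5.5833.
Prior odds = 2.5088/5.5833 = 0.4493, so P(S) = 0.4493/(1+0.4493) ≈ 0.31.

P(S) = 0.31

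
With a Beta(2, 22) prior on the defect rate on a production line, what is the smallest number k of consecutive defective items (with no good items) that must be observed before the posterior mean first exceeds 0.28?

k = 7

After k defective items and 0 good items the posterior is Beta(2+k, 22), with mean (2+k)/(2+22+k).
Set (2+k)/(24+k) > 0.28 and solve: k > (0.28·24 − 2)/(1 − 0.28) = 6.556.
The smallest integer exceeding 6.556 is 7, and checking k=7: (9)/(31) = 0.2903 > 0.28.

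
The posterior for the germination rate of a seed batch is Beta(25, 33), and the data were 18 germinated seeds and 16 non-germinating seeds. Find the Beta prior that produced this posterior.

A Beta(α, β) prior with s successes and f failures in binomial data gives a Beta(α+s, β+f) posterior.
So α = 25 − 18 = 7 and β = 33 − 16 = 17.

Beta(7, 17)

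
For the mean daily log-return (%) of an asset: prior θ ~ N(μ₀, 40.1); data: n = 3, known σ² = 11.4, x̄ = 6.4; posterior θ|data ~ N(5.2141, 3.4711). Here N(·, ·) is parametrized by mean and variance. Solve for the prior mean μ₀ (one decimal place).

μ₀ = -7.3

With known observation variance, the Normal–Normal posterior has precision τ_n = τ₀ + n/σ² and mean μ_n = (τ₀μ₀ + (n/σ²)x̄)/τ_n.
Here τ₀ = 1/40.1 = 0.024938 and τ_data = 3/11.4 = 0.263158, so τ_n = 0.288096.
Rearranging for μ₀: μ₀ = (μ_n·τ_n − τ_data·x̄)/τ₀ = (5.2141·0.288096 − 0.263158·6.4) / 0.024938 = -0.182050/0.024938 ≈ -7.3.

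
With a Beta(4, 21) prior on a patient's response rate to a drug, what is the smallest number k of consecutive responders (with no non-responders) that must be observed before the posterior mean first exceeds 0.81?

k = 86

After k responders and 0 non-responders the posterior is Beta(4+k, 21), with mean (4+k)/(4+21+k).
Set (4+k)/(25+k) > 0.81 and solve: k > (0.81·25 − 4)/(1 − 0.81) = 85.526.
The smallest integer exceeding 85.526 is 86.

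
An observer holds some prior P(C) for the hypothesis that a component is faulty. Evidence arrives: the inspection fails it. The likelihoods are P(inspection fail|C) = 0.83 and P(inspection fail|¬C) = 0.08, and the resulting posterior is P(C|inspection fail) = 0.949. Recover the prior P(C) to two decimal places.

P(C) = 0.64

In odds form, posterior odds = prior odds × likelihood ratio, so prior odds = posterior odds ÷ LR.
Posterior odds = 0.949/(1−0.949) = 18.6078. LR = 0.83/0.08 = 10.3750.
Prior odds = 18.6078/10.3750 = 1.7935, so P(C) = 1.7935/(1+1.7935) ≈ 0.64.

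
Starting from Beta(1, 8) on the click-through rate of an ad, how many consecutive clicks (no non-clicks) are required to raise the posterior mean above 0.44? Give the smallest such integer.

After k clicks and 0 non-clicks the posterior is Beta(1+k, 8), with mean (1+k)/(1+8+k).
Set (1+k)/(9+k) > 0.44 and solve: k > (0.44·9 − 1)/(1 − 0.44) = 5.286.
The smallest integer exceeding 5.286 is 6.

k = 6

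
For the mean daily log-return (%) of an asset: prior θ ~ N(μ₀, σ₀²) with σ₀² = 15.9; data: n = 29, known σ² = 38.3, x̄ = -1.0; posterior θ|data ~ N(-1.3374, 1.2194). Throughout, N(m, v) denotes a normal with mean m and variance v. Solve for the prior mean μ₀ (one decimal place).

μ₀ = -5.4

With known observation variance, the Normal–Normal posterior has precision τ_n = τ₀ + n/σ² and mean μ_n = (τ₀μ₀ + (n/σ²)x̄)/τ_n.
Here τ₀ = 1/15.9 = 0.062893 and τ_data = 29/38.3 = 0.757180, so τ_n = 0.820073.
Rearranging for μ₀: μ₀ = (μ_n·τ_n − τ_data·x̄)/τ₀ = (-1.3374·0.820073 − 0.757180·-1.0) / 0.062893 = -0.339586/0.062893 ≈ -5.4.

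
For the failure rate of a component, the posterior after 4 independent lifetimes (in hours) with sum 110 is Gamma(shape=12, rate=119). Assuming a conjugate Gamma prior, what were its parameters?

Gamma(shape=8, rate=9)

For an exponential likelihood with a Gamma(α, β) prior on the rate, n observations with total T give posterior Gamma(α+n, β+T).
So α = 12 − 4 = 8 and β = 119 − 110 = 9.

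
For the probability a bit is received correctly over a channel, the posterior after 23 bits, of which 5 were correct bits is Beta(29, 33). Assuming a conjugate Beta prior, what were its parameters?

A Beta(a, b) prior with s successes and f failures in binomial data gives a Beta(a+s, b+f) posterior.
So a = 29 − 5 = 24 and b = 33 − 18 = 15.

Beta(24, 15)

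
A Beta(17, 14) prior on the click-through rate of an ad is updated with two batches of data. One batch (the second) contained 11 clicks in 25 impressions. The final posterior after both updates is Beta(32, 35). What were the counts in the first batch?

4 clicks and 7 non-clicks

Sequential conjugate updates are equivalent to a single update on the pooled data, so total successes = posterior α − prior α and total failures = posterior β − prior β.
Total across both batches: 32−17=15 clicks, 35−14=21 non-clicks.
Subtract the second batch: 15−11=4 clicks and 21−14=7 non-clicks.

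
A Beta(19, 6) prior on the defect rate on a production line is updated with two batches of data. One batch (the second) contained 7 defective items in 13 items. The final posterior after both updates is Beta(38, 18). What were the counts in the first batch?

Because Beta–binomial updating is additive in the counts, the combined data contributed (α_post−α_prior, β_post−β_prior) successes and failures.
Total across both batches: 38−19=19 defective items, 18−6=12 good items.
Subtract the second batch: 19−7=12 defective items and 12−6=6 good items.

12 defective items and 6 good items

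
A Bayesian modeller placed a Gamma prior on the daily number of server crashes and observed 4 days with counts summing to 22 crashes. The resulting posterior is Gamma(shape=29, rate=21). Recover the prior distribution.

A Gamma(α, β) prior (rate parametrization) on a Poisson rate with n observations summing to S gives posterior Gamma(α+S, β+n).
So α = 29 − 22 = 7 and β = 21 − 4 = 17.

Gamma(shape=7, rate=17)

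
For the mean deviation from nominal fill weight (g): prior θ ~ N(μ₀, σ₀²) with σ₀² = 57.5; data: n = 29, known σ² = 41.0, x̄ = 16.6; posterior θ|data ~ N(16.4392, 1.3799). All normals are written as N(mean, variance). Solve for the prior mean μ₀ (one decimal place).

With known observation variance, the Normal–Normal posterior has precision τ_n = τ₀ + n/σ² and mean μ_n = (τ₀μ₀ + (n/σ²)x̄)/τ_n.
Here τ₀ = 1/57.5 = 0.017391 and τ_data = 29/41.0 = 0.707317, so τ_n = 0.724708.
Rearranging for μ₀: μ₀ = (μ_n·τ_n − τ_data·x̄)/τ₀ = (16.4392·0.724708 − 0.707317·16.6) / 0.017391 = 0.172158/0.017391 ≈ 9.9.

μ₀ = 9.9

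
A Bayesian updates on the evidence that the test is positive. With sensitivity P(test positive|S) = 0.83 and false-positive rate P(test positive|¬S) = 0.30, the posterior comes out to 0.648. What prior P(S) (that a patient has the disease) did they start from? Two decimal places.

Bayes' rule in odds form gives O(S|E) = O(S)·[P(E|S)/P(E|¬S)], hence O(S) = O(S|E)/LR.
Posterior odds = 0.648/(1−0.648) = 1.8409. LR = 0.83/0.30 = 2.7667.
Prior odds = 1.8409/2.7667 = 0.6654, so P(S) = 0.6654/(1+0.6654) ≈ 0.40.

P(S) = 0.40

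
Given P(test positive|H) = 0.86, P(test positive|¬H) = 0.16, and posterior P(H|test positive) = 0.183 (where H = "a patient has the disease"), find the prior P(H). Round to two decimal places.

Bayes' rule in odds form gives O(H|E) = O(H)·[P(E|H)/P(E|¬H)], hence O(H) = O(H|E)/LR.
Posterior odds = 0.183/(1−0.183) = 0.2240. LR = 0.86/0.16 = 5.3750.
Prior odds = 0.2240/5.3750 = 0.0417, so P(H) = 0.0417/(1+0.0417) ≈ 0.04.

P(H) = 0.04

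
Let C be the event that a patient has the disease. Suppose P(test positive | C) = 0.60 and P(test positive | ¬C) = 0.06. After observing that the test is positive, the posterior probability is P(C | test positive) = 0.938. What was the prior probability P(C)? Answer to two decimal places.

Bayes' rule in odds form gives O(C|E) = O(C)·[P(E|C)/P(E|¬C)], hence O(C) = O(C|E)/LR.
Posterior odds = 0.938/(1−0.938) = 15.1290. LR = 0.60/0.06 = 10.0000.
Prior odds = 15.1290/10.0000 = 1.5129, so P(C) = 1.5129/(1+1.5129) ≈ 0.60.

P(C) = 0.60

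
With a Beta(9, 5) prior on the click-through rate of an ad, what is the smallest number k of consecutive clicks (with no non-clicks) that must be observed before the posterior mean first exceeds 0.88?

k = 28

After k clicks and 0 non-clicks the posterior is Beta(9+k, 5), with mean (9+k)/(9+5+k).
Set (9+k)/(14+k) > 0.88 and solve: k > (0.88·14 − 9)/(1 − 0.88) = 27.667.
The smallest integer exceeding 27.667 is 28.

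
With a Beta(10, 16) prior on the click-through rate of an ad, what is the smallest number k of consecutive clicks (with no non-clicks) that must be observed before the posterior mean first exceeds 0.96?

After k clicks and 0 non-clicks the posterior is Beta(10+k, 16), with mean (10+k)/(10+16+k).
Set (10+k)/(26+k) > 0.96 and solve: k > (0.96·26 − 10)/(1 − 0.96) = 374.000.
The smallest integer exceeding 374.000 is 375.

k = 375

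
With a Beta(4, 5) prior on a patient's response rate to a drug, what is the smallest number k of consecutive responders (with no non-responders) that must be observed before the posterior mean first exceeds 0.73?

After k responders and 0 non-responders the posterior is Beta(4+k, 5), with mean (4+k)/(4+5+k).
Set (4+k)/(9+k) > 0.73 and solve: k > (0.73·9 − 4)/(1 − 0.73) = 9.519.
The smallest integer exceeding 9.519 is 10.

k = 10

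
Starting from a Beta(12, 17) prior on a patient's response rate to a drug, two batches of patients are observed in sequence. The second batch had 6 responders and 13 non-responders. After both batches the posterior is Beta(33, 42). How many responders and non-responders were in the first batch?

Sequential conjugate updates are equivalent to a single update on the pooled data, so total successes = posterior α − prior α and total failures = posterior β − prior β.
Total across both batches: 33−12=21 responders, 42−17=25 non-responders.
Subtract the second batch: 21−6=15 responders and 25−13=12 non-responders.

15 responders and 12 non-responders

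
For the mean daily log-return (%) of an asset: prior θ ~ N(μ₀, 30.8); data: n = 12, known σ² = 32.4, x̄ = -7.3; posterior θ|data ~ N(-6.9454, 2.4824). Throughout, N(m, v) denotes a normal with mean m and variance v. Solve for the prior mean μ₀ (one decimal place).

The posterior mean is a precision-weighted average: μ_n = (τ₀μ₀ + τ_data·x̄)/(τ₀+τ_data), with τ₀=1/σ₀² and τ_data=n/σ².
Here τ₀ = 1/30.8 = 0.032468 and τ_data = 12/32.4 = 0.370370, so τ_n = 0.402838.
Rearranging for μ₀: μ₀ = (μ_n·τ_n − τ_data·x̄)/τ₀ = (-6.9454·0.402838 − 0.370370·-7.3) / 0.032468 = -0.094170/0.032468 ≈ -2.9.

μ₀ = -2.9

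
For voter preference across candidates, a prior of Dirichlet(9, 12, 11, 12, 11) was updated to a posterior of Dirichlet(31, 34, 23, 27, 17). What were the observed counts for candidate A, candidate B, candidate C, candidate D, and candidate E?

For a Dirichlet(α) prior with multinomial counts c, the posterior is Dirichlet(α + c) componentwise.
Counts are posterior − prior componentwise: 31−9=22, 34−12=22, 23−11=12, 27−12=15, 17−11=6.

counts (22, 22, 12, 15, 6)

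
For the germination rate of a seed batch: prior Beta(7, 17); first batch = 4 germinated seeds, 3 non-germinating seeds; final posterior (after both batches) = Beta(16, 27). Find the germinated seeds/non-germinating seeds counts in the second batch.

5 germinated seeds and 7 non-germinating seeds

Because Beta–binomial updating is additive in the counts, the combined data contributed (α_post−α_prior, β_post−β_prior) successes and failures.
Total across both batches: 16−7=9 germinated seeds, 27−17=10 non-germinating seeds.
Subtract the first batch: 9−4=5 germinated seeds and 10−3=7 non-germinating seeds.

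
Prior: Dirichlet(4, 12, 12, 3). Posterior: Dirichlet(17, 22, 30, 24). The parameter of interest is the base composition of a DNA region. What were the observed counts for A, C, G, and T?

For a Dirichlet(α) prior with multinomial counts c, the posterior is Dirichlet(α + c) componentwise.
Counts are posterior − prior componentwise: 17−4=13, 22−12=10, 30−12=18, 24−3=21.

counts (13, 10, 18, 21)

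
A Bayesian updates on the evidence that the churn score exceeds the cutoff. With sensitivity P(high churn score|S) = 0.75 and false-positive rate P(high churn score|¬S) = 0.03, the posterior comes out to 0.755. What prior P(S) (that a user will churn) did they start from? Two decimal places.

P(S) = 0.11

In odds form, posterior odds = prior odds × likelihood ratio, so prior odds = posterior odds ÷ LR.
Posterior odds = 0.755/(1−0.755) = 3.0816. LR = 0.75/0.03 = 25.0000.
Prior odds = 3.0816/25.0000 = 0.1233, so P(S) = 0.1233/(1+0.1233) ≈ 0.11.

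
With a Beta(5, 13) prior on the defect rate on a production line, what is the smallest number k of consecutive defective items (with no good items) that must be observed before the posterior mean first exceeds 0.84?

k = 64

After k defective items and 0 good items the posterior is Beta(5+k, 13), with mean (5+k)/(5+13+k).
Set (5+k)/(18+k) > 0.84 and solve: k > (0.84·18 − 5)/(1 − 0.84) = 63.250.
The smallest integer exceeding 63.250 is 64, and checking k=64: (69)/(82) = 0.8415 > 0.84.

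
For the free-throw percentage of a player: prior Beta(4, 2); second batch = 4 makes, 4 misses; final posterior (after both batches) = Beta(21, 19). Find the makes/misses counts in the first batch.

13 makes and 13 misses

Because Beta–binomial updating is additive in the counts, the combined data contributed (α_post−α_prior, β_post−β_prior) successes and failures.
Total across both batches: 21−4=17 makes, 19−2=17 misses.
Subtract the second batch: 17−4=13 makes and 17−4=13 misses.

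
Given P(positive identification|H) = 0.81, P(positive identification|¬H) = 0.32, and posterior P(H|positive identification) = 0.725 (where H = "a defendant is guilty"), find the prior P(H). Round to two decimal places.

P(H) = 0.51

In odds form, posterior odds = prior odds × likelihood ratio, so prior odds = posterior odds ÷ LR.
Posterior odds = 0.725/(1−0.725) = 2.6364. LR = 0.81/0.32 = 2.5312.
Prior odds = 2.6364/2.5312 = 1.0416, so P(H) = 1.0416/(1+1.0416) ≈ 0.51.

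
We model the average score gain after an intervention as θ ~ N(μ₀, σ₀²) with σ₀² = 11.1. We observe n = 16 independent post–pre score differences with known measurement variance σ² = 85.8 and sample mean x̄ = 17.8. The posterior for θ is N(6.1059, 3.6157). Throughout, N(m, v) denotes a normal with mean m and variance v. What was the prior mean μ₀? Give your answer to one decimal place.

The posterior mean is a precision-weighted average: μ_n = (τ₀μ₀ + τ_data·x̄)/(τ₀+τ_data), with τ₀=1/σ₀² and τ_data=n/σ².
Here τ₀ = 1/11.1 = 0.090090 and τ_data = 16/85.8 = 0.186480, so τ_n = 0.276570.
Rearranging for μ₀: μ₀ = (μ_n·τ_n − τ_data·x̄)/τ₀ = (6.1059·0.276570 − 0.186480·17.8) / 0.090090 = -1.630635/0.090090 ≈ -18.1.

μ₀ = -18.1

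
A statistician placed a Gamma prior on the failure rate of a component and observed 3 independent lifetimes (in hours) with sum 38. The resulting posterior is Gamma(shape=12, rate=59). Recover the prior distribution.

Gamma(shape=9, rate=21)

For an exponential likelihood with a Gamma(α, β) prior on the rate, n observations with total T give posterior Gamma(α+n, β+T).
So α = 12 − 3 = 9 and β = 59 − 38 = 21.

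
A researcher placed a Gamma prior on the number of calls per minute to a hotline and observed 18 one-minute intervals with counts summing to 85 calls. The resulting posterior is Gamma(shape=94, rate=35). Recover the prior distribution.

Gamma(shape=9, rate=17)

Gamma–Poisson conjugacy: posterior shape = α + Σxᵢ, posterior rate = β + n.
So α = 94 − 85 = 9 and β = 35 − 18 = 17.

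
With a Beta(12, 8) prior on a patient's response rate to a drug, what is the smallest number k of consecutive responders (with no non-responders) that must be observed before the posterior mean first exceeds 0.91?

k = 69

After k responders and 0 non-responders the posterior is Beta(12+k, 8), with mean (12+k)/(12+8+k).
Set (12+k)/(20+k) > 0.91 and solve: k > (0.91·20 − 12)/(1 − 0.91) = 68.889.
The smallest integer exceeding 68.889 is 69.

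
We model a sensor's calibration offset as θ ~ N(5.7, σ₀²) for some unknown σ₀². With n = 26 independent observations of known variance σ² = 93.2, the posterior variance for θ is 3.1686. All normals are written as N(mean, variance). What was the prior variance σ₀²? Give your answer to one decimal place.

For the Normal–Normal model with known σ², precisions add: τ_n = τ₀ + n/σ².
So 1/σ₀² = 1/3.1686 − 26/93.2 = 0.315597 − 0.278970 = 0.036627.
Hence σ₀² = 1/0.036627 ≈ 27.3.

σ₀² = 27.3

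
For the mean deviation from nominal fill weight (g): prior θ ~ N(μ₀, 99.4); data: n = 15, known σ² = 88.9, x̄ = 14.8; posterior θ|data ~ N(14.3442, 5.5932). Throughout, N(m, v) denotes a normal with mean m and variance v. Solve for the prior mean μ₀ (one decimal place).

μ₀ = 6.7

The posterior mean is a precision-weighted average: μ_n = (τ₀μ₀ + τ_data·x̄)/(τ₀+τ_data), with τ₀=1/σ₀² and τ_data=n/σ².
Here τ₀ = 1/99.4 = 0.010060 and τ_data = 15/88.9 = 0.168729, so τ_n = 0.178789.
Rearranging for μ₀: μ₀ = (μ_n·τ_n − τ_data·x̄)/τ₀ = (14.3442·0.178789 − 0.168729·14.8) / 0.010060 = 0.067396/0.010060 ≈ 6.7.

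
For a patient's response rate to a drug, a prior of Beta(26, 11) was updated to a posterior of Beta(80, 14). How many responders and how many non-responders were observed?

54 responders and 3 non-responders

Under Beta–binomial conjugacy the posterior parameters are (a+s, b+f).
Match parameters: s=80−26=54, f=14−11=3.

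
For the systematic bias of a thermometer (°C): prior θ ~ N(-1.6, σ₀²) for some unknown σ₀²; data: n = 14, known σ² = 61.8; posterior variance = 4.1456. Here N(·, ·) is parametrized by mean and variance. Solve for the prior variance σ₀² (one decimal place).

Posterior precision equals prior precision plus data precision: 1/σ_n² = 1/σ₀² + n/σ².
So 1/σ₀² = 1/4.1456 − 14/61.8 = 0.241220 − 0.226537 = 0.014683.
Hence σ₀² = 1/0.014683 ≈ 68.1.

σ₀² = 68.1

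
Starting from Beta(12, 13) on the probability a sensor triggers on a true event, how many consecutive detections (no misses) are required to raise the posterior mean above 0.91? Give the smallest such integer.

k = 120

After k detections and 0 misses the posterior is Beta(12+k, 13), with mean (12+k)/(12+13+k).
Set (12+k)/(25+k) > 0.91 and solve: k > (0.91·25 − 12)/(1 − 0.91) = 119.444.
The smallest integer exceeding 119.444 is 120.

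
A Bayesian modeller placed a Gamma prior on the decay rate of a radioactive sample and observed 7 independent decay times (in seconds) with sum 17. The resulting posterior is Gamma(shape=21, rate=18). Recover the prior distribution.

For an exponential likelihood with a Gamma(α, β) prior on the rate, n observations with total T give posterior Gamma(α+n, β+T).
So α = 21 − 7 = 14 and β = 18 − 17 = 1.

Gamma(shape=14, rate=1)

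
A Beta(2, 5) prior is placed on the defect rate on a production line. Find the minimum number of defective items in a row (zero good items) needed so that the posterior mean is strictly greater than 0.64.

k = 7

After k defective items and 0 good items the posterior is Beta(2+k, 5), with mean (2+k)/(2+5+k).
Set (2+k)/(7+k) > 0.64 and solve: k > (0.64·7 − 2)/(1 − 0.64) = 6.889.
The smallest integer exceeding 6.889 is 7, and checking k=7: (9)/(14) = 0.6429 > 0.64.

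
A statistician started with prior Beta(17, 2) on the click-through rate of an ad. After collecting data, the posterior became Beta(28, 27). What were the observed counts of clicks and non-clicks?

11 clicks and 25 non-clicks

Beta is conjugate to the binomial likelihood: posterior = Beta(a+s, b+f).
Match parameters: s=28−17=11, f=27−2=25.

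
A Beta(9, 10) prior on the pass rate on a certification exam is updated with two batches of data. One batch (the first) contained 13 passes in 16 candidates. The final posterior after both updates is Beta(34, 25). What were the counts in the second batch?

12 passes and 12 failures

Sequential conjugate updates are equivalent to a single update on the pooled data, so total successes = posterior α − prior α and total failures = posterior β − prior β.
Total across both batches: 34−9=25 passes, 25−10=15 failures.
Subtract the first batch: 25−13=12 passes and 15−3=12 failures.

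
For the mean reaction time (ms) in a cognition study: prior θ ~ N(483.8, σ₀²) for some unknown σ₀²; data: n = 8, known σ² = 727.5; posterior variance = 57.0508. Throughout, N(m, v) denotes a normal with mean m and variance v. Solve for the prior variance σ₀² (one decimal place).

Posterior precision equals prior precision plus data precision: 1/σ_n² = 1/σ₀² + n/σ².
So 1/σ₀² = 1/57.0508 − 8/727.5 = 0.017528 − 0.010997 = 0.006531.
Hence σ₀² = 1/0.006531 ≈ 153.1.

σ₀² = 153.1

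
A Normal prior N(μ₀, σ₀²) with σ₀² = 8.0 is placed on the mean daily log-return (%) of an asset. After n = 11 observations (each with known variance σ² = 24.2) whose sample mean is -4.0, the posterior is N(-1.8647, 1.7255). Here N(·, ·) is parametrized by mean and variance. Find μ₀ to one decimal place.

The posterior mean is a precision-weighted average: μ_n = (τ₀μ₀ + τ_data·x̄)/(τ₀+τ_data), with τ₀=1/σ₀² and τ_data=n/σ².
Here τ₀ = 1/8.0 = 0.125000 and τ_data = 11/24.2 = 0.454545, so τ_n = 0.579545.
Rearranging for μ₀: μ₀ = (μ_n·τ_n − τ_data·x̄)/τ₀ = (-1.8647·0.579545 − 0.454545·-4.0) / 0.125000 = 0.737502/0.125000 ≈ 5.9.

μ₀ = 5.9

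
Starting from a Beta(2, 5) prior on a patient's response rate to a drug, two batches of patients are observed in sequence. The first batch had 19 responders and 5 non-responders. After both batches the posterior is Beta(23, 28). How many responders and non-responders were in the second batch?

2 responders and 18 non-responders

Because Beta–binomial updating is additive in the counts, the combined data contributed (α_post−α_prior, β_post−β_prior) successes and failures.
Total across both batches: 23−2=21 responders, 28−5=23 non-responders.
Subtract the first batch: 21−19=2 responders and 23−5=18 non-responders.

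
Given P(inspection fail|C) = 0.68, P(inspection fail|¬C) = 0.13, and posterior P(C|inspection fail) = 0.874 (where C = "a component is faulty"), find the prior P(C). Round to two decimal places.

Bayes' rule in odds form gives O(C|E) = O(C)·[P(E|C)/P(E|¬C)], hence O(C) = O(C|E)/LR.
Posterior odds = 0.874/(1−0.874) = 6.9365. LR = 0.68/0.13 = 5.2308.
Prior odds = 6.9365/5.2308 = 1.3261, so P(C) = 1.3261/(1+1.3261) ≈ 0.57.

P(C) = 0.57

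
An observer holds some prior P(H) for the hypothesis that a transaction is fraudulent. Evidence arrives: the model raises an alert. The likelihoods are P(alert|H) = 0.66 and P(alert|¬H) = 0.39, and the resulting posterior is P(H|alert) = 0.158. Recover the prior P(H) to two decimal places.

Bayes' rule in odds form gives O(H|E) = O(H)·[P(E|H)/P(E|¬H)], hence O(H) = O(H|E)/LR.
Posterior odds = 0.158/(1−0.158) = 0.1876. LR = 0.66/0.39 = 1.6923.
Prior odds = 0.1876/1.6923 = 0.1109, so P(H) = 0.1109/(1+0.1109) ≈ 0.10.

P(H) = 0.10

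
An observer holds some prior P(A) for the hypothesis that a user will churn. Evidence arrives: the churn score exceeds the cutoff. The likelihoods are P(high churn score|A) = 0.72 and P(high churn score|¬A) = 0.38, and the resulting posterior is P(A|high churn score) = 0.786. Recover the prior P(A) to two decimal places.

Bayes' rule in odds form gives O(A|E) = O(A)·[P(E|A)/P(E|¬A)], hence O(A) = O(A|E)/LR.
Posterior odds = 0.786/(1−0.786) = 3.6729. LR = 0.72/0.38 = 1.8947.
Prior odds = 3.6729/1.8947 = 1.9385, so P(A) = 1.9385/(1+1.9385) ≈ 0.66.

P(A) = 0.66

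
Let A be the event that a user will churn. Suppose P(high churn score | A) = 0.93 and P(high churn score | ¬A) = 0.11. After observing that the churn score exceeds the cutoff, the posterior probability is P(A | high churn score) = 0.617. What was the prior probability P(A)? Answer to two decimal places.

In odds form, posterior odds = prior odds × likelihood ratio, so prior odds = posterior odds ÷ LR.
Posterior odds = 0.617/(1−0.617) = 1.6110. LR = 0.93/0.11 = 8.4545.
Prior odds = 1.6110/8.4545 = 0.1905, so P(A) = 0.1905/(1+0.1905) ≈ 0.16.

P(A) = 0.16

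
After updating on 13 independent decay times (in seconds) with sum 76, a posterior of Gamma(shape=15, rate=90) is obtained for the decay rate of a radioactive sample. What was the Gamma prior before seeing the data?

Gamma–exponential conjugacy: posterior shape = α + n, posterior rate = β + Σtᵢ.
So α = 15 − 13 = 2 and β = 90 − 76 = 14.

Gamma(shape=2, rate=14)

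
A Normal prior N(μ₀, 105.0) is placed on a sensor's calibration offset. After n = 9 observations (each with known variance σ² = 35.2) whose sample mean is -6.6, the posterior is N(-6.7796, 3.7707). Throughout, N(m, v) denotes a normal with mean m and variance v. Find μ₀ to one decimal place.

With known observation variance, the Normal–Normal posterior has precision τ_n = τ₀ + n/σ² and mean μ_n = (τ₀μ₀ + (n/σ²)x̄)/τ_n.
Here τ₀ = 1/105.0 = 0.009524 and τ_data = 9/35.2 = 0.255682, so τ_n = 0.265206.
Rearranging for μ₀: μ₀ = (μ_n·τ_n − τ_data·x̄)/τ₀ = (-6.7796·0.265206 − 0.255682·-6.6) / 0.009524 = -0.110489/0.009524 ≈ -11.6.

μ₀ = -11.6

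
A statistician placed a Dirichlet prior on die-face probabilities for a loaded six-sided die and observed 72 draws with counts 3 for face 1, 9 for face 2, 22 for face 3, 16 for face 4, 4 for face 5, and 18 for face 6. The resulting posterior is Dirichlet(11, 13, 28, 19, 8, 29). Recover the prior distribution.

For a Dirichlet(α) prior with multinomial counts c, the posterior is Dirichlet(α + c) componentwise.
Subtract each count from the matching posterior parameter: 11−3=8, 13−9=4, 28−22=6, 19−16=3, 8−4=4, 29−18=11.

Dirichlet(8, 4, 6, 3, 4, 11)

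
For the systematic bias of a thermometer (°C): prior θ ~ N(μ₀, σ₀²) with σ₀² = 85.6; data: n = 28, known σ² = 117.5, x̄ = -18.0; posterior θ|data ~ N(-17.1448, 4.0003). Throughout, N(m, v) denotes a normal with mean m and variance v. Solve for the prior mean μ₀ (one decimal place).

μ₀ = 0.3

The posterior mean is a precision-weighted average: μ_n = (τ₀μ₀ + τ_data·x̄)/(τ₀+τ_data), with τ₀=1/σ₀² and τ_data=n/σ².
Here τ₀ = 1/85.6 = 0.011682 and τ_data = 28/117.5 = 0.238298, so τ_n = 0.249980.
Rearranging for μ₀: μ₀ = (μ_n·τ_n − τ_data·x̄)/τ₀ = (-17.1448·0.249980 − 0.238298·-18.0) / 0.011682 = 0.003507/0.011682 ≈ 0.3.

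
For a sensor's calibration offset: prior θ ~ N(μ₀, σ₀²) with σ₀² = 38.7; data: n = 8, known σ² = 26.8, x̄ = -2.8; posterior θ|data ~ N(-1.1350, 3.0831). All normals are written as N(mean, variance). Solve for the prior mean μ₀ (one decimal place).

With known observation variance, the Normal–Normal posterior has precision τ_n = τ₀ + n/σ² and mean μ_n = (τ₀μ₀ + (n/σ²)x̄)/τ_n.
Here τ₀ = 1/38.7 = 0.025840 and τ_data = 8/26.8 = 0.298507, so τ_n = 0.324347.
Rearranging for μ₀: μ₀ = (μ_n·τ_n − τ_data·x̄)/τ₀ = (-1.1350·0.324347 − 0.298507·-2.8) / 0.025840 = 0.467686/0.025840 ≈ 18.1.

μ₀ = 18.1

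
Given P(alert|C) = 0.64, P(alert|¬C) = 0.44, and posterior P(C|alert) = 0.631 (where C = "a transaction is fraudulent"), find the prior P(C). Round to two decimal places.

P(C) = 0.54

Bayes' rule in odds form gives O(C|E) = O(C)·[P(E|C)/P(E|¬C)], hence O(C) = O(C|E)/LR.
Posterior odds = 0.631/(1−0.631) = 1.7100. LR = 0.64/0.44 = 1.4545.
Prior odds = 1.7100/1.4545 = 1.1757, so P(C) = 1.1757/(1+1.1757) ≈ 0.54.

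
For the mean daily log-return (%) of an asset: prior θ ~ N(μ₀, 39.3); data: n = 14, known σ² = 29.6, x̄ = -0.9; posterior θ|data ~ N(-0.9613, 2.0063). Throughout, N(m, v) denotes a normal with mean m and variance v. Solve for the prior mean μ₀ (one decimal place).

The posterior mean is a precision-weighted average: μ_n = (τ₀μ₀ + τ_data·x̄)/(τ₀+τ_data), with τ₀=1/σ₀² and τ_data=n/σ².
Here τ₀ = 1/39.3 = 0.025445 and τ_data = 14/29.6 = 0.472973, so τ_n = 0.498418.
Rearranging for μ₀: μ₀ = (μ_n·τ_n − τ_data·x̄)/τ₀ = (-0.9613·0.498418 − 0.472973·-0.9) / 0.025445 = -0.053454/0.025445 ≈ -2.1.

μ₀ = -2.1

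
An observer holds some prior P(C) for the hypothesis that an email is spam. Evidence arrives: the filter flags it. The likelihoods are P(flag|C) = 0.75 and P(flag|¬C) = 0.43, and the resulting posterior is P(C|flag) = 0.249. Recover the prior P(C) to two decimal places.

Bayes' rule in odds form gives O(C|E) = O(C)·[P(E|C)/P(E|¬C)], hence O(C) = O(C|E)/LR.
Posterior odds = 0.249/(1−0.249) = 0.3316. LR = 0.75/0.43 = 1.7442.
Prior odds = 0.3316/1.7442 = 0.1901, so P(C) = 0.1901/(1+0.1901) ≈ 0.16.

P(C) = 0.16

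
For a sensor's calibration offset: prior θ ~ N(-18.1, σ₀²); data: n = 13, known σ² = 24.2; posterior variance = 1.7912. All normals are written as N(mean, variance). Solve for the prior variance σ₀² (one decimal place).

σ₀² = 47.4

For the Normal–Normal model with known σ², precisions add: τ_n = τ₀ + n/σ².
So 1/σ₀² = 1/1.7912 − 13/24.2 = 0.558285 − 0.537190 = 0.021095.
Hence σ₀² = 1/0.021095 ≈ 47.4.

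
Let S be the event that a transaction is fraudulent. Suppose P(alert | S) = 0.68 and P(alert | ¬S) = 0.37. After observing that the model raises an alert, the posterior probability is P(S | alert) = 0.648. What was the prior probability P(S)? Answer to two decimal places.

In odds form, posterior odds = prior odds × likelihood ratio, so prior odds = posterior odds ÷ LR.
Posterior odds = 0.648/(1−0.648) = 1.8409. LR = 0.68/0.37 = 1.8378.
Prior odds = 1.8409/1.8378 = 1.0017, so P(S) = 1.0017/(1+1.0017) ≈ 0.50.

P(S) = 0.50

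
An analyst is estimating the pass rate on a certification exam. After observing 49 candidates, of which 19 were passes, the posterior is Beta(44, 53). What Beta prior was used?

Beta(25, 23)

Beta is conjugate to the binomial likelihood: posterior = Beta(a+s, b+f).
So a = 44 − 19 = 25 and b = 53 − 30 = 23.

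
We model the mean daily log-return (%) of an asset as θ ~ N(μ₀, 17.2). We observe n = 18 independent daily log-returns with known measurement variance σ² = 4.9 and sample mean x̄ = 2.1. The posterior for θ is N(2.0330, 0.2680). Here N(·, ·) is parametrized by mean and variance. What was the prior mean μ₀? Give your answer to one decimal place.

μ₀ = -2.2

With known observation variance, the Normal–Normal posterior has precision τ_n = τ₀ + n/σ² and mean μ_n = (τ₀μ₀ + (n/σ²)x̄)/τ_n.
Here τ₀ = 1/17.2 = 0.058140 and τ_data = 18/4.9 = 3.673469, so τ_n = 3.731609.
Rearranging for μ₀: μ₀ = (μ_n·τ_n − τ_data·x̄)/τ₀ = (2.0330·3.731609 − 3.673469·2.1) / 0.058140 = -0.127924/0.058140 ≈ -2.2.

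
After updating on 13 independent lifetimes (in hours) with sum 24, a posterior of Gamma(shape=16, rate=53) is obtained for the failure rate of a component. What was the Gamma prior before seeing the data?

For an exponential likelihood with a Gamma(α, β) prior on the rate, n observations with total T give posterior Gamma(α+n, β+T).
So α = 16 − 13 = 3 and β = 53 − 24 = 29.

Gamma(shape=3, rate=29)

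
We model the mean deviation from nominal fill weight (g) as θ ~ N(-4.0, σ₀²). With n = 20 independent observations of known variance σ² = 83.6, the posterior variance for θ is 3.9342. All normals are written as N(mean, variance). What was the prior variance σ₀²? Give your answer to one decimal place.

Posterior precision equals prior precision plus data precision: 1/σ_n² = 1/σ₀² + n/σ².
So 1/σ₀² = 1/3.9342 − 20/83.6 = 0.254181 − 0.239234 = 0.014947.
Hence σ₀² = 1/0.014947 ≈ 66.9.

σ₀² = 66.9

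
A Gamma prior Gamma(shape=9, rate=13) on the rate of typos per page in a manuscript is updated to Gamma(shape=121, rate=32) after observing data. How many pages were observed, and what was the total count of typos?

A Gamma(α, β) prior (rate parametrization) on a Poisson rate with n observations summing to S gives posterior Gamma(α+S, β+n).
Matching: Σxᵢ = 121 − 9 = 112 and n = 32 − 13 = 19.

n = 19 pages with total 112 typos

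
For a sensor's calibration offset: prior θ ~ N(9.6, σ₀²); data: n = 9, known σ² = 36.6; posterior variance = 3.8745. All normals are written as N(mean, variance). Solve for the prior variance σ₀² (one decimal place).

σ₀² = 82.0

Posterior precision equals prior precision plus data precision: 1/σ_n² = 1/σ₀² + n/σ².
So 1/σ₀² = 1/3.8745 − 9/36.6 = 0.258098 − 0.245902 = 0.012196.
Hence σ₀² = 1/0.012196 ≈ 82.0.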